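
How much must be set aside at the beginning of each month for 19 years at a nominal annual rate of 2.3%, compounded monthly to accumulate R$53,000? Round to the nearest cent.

R$185.22

i = 0.023/12 = 0.00191667 per month; n = 19·12 = 228.
FV-annuity factor × (1+i) = 286.151962; PMT = 53000 / 286.151962 = 185.2163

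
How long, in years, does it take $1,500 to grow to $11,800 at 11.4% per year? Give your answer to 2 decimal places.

19.11 years

n = ln(11800/1500) / ln(1+0.114) = ln(7.86667) / 0.107957 = 19.1060 years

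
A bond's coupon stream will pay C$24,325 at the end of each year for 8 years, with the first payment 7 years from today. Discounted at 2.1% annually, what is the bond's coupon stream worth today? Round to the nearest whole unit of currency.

Value one period before first payment (t=6): 24325 × [1 − (1+0.021)^(−8)] / 0.021 = 24325 × 7.294011 = 177,426.8218
PV₀ = 177,426.8218 / (1+0.021)^6 = 177,426.8218 / 1.132803 = 156,626.3476

C$156,626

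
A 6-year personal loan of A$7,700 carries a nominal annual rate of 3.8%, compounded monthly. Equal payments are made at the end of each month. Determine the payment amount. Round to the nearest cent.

A$119.77

Periodic rate i = 0.038/12 = 0.00316667; n = 6 × 12 = 72 periods.
Annuity-PV factor = 64.291229; PMT = 7700 / 64.291229 = 119.7675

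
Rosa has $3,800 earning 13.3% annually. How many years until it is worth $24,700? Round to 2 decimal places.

14.99 years

(1+i)^n = 24700/3800 = 6.50000, so n = ln 6.50000 / ln 1.133 = 14.9901 years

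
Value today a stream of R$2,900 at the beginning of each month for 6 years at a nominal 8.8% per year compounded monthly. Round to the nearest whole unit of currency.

Periodic rate i = 0.088/12 = 0.00733333; n = 6 × 12 = 72 periods.
PV = PMT · [1 − (1+i)^(−n)] / i × (1+i) = 2900 · 56.192617 = 162,958.5899
(Beginning-of-period payments → annuity-due factor ×(1+i).)

R$162,959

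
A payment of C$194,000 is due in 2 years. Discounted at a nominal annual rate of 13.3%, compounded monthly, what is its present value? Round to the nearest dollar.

With 12 periods per year: i = 0.0110833, n = 24.
PV = 194,000 / (1 + 0.0110833)^24 = 194,000 / 1.302827 = 148,906.9241

C$148,907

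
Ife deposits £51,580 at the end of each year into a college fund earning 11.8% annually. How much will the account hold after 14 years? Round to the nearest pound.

£1,646,339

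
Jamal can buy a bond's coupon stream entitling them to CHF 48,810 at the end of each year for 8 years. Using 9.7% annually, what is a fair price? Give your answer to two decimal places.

PV = 48810 × [1 − (1+0.097)^(−8)] / 0.097 = 48810 × 5.393693 = 263,266.1532

CHF 263,266.15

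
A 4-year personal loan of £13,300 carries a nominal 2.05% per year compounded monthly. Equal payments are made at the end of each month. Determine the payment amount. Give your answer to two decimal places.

£288.84

i = 0.0205/12 = 0.00170833 per month; n = 4·12 = 48.
PMT = 13300 / ( [1 − (1+0.00170833)^(−48)] / 0.00170833 ) = 13300 / 46.046977 = 288.8355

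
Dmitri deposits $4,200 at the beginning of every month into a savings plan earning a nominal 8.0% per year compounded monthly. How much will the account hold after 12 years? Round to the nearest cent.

$1,016,869.46

With 12 periods per year: i = 0.00666667, n = 144.
FV = PMT · [(1+i)^n − 1] / i × (1+i) = 4200 · 242.111776 = 1,016,869.4585
Payments are at the start of each period, so multiply by (1+i).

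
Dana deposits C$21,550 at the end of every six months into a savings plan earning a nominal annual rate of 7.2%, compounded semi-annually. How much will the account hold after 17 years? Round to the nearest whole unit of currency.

C$1,393,789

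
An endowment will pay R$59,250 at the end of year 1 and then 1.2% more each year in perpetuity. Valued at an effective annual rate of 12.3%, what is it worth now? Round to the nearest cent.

R$533,783.78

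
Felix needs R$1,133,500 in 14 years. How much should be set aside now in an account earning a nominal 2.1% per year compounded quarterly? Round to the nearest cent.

R$845,420.83

With 4 periods per year: i = 0.00525, n = 56.
PV = FV·(1+i)^(−n) = 1,133,500 × 0.745850 = 845,420.8320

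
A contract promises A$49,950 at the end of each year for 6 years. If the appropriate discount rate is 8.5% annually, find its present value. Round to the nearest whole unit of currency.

PV = 49950 × [1 − (1+0.085)^(−6)] / 0.085 = 49950 × 4.553587 = 227,451.6791

A$227,452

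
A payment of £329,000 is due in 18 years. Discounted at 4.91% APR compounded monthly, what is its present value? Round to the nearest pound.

£136,191

i = 0.0491/12 = 0.00409167 per month; n = 18·12 = 216.
PV = FV·(1+i)^(−n) = 329,000 × 0.413955 = 136,191.3580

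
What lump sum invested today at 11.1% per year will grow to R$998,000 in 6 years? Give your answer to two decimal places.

PV = FV·(1+i)^(−n) = 998,000 × 0.531760 = 530,696.4563

R$530,696.46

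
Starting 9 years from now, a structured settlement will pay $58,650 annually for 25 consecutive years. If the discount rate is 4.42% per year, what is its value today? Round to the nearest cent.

$620,398.79

PV at t=8 (ordinary 25-year annuity): 58650 × a(25|0.0442) = 58650 × 14.951076 = 876,880.5803
PV₀ = 876,880.5803 / (1+0.0442)^8 = 876,880.5803 / 1.413414 = 620,398.7887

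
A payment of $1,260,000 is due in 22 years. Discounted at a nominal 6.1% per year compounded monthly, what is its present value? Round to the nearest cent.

$330,387.56

i = 0.061/12 = 0.00508333 per month; n = 22·12 = 264.
PV = 1,260,000 / (1 + 0.00508333)^264 = 1,260,000 / 3.813703 = 330,387.5639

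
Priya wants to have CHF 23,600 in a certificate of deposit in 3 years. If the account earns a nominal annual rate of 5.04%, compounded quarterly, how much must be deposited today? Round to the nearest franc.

With 4 periods per year: i = 0.0126, n = 12.
PV = FV·(1+i)^(−n) = 23,600 × 0.860488 = 20,307.5217

CHF 20,308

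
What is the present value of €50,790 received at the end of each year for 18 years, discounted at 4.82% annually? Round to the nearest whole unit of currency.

PV = PMT · [1 − (1+i)^(−n)] / i = 50790 · 11.855733 = 602,152.6943

€602,153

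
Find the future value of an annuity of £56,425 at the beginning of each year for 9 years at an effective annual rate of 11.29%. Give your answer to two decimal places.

FV = PMT · [(1+i)^n − 1] / i × (1+i) = 56425 · 15.957328 = 900,392.2235
Payments are at the start of each period, so multiply by (1+i).

£900,392.22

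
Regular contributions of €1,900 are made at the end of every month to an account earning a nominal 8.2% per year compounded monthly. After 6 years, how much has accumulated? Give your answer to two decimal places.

€175,963.02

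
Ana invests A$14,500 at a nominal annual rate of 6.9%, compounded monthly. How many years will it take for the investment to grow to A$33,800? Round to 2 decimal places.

Periodic rate i = 0.069/12 = 0.00575.
n = ln(33800/14500) / ln(1+0.00575) = ln(2.33103) / 0.005734 = 147.6075 months
= 147.6075/12 years

12.30 years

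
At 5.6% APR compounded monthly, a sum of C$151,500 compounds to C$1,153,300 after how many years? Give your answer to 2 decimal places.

Periodic rate i = 0.056/12 = 0.00466667.
n = ln(1.1533e+06/151500) / ln(1+0.00466667) = ln(7.61254) / 0.004656 = 435.9706 months
= 435.9706/12 years

36.33 years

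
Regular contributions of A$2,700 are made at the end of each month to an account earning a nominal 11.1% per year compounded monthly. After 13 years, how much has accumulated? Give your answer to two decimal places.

Periodic rate i = 0.111/12 = 0.00925; n = 13 × 12 = 156 periods.
Accumulation factor s(156|0.00925) = 346.528631; FV = 2700 × 346.528631 = 935,627.3038

A$935,627.30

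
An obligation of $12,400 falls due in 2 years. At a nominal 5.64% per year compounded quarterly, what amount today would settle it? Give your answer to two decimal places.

$11,086.01

Periodic rate i = 0.0564/4 = 0.0141; n = 2 × 4 = 8 periods.
PV = FV·(1+i)^(−n) = 12,400 × 0.894033 = 11,086.0140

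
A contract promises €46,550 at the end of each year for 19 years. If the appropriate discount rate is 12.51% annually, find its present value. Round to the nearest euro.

PV = PMT · [1 − (1+i)^(−n)] / i = 46550 · 7.142249 = 332,471.6854

€332,472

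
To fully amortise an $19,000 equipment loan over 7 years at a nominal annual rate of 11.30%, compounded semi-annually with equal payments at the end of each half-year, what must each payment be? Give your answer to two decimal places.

$2,000.05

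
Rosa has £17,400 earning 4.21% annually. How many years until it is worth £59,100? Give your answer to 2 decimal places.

n = ln(59100/17400) / ln(1+0.0421) = ln(3.39655) / 0.041238 = 29.6514 years

29.65 years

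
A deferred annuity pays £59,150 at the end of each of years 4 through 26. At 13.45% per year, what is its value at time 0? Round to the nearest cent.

£284,643.41

Value one period before first payment (t=3): 59150 × [1 − (1+0.1345)^(−23)] / 0.1345 = 59150 × 7.026837 = 415,637.4134
Discount back 3 years: 415,637.4134 × (1+0.1345)^(−3) = 415,637.4134 × 0.684836 = 284,643.4095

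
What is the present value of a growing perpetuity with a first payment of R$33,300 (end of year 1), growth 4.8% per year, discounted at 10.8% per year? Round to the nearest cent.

PV = PMT / (i − g) = 33300 / (0.108 − 0.048) = 33300 / 0.060000 = 555,000.0000

R$555,000.00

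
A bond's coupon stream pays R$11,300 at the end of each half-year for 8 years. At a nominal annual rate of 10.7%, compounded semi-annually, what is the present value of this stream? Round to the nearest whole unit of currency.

R$119,472

Periodic rate i = 0.107/2 = 0.0535; n = 8 × 2 = 16 periods.
PV = 11300 × [1 − (1+0.0535)^(−16)] / 0.0535 = 11300 × 10.572756 = 119,472.1466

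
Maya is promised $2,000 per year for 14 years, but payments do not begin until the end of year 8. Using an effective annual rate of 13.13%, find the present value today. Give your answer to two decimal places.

Value one period before first payment (t=7): 2000 × [1 − (1+0.1313)^(−14)] / 0.1313 = 2000 × 6.262060 = 12,524.1204
PV₀ = 12,524.1204 / (1+0.1313)^7 = 12,524.1204 / 2.371617 = 5,280.8365

$5,280.84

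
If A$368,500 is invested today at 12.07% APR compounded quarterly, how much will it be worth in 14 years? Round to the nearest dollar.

Periodic rate i = 0.1207/4 = 0.030175; n = 14 × 4 = 56 periods.
FV = 368,500 × (1 + 0.030175)^56 = 1,947,394.0868

A$1,947,394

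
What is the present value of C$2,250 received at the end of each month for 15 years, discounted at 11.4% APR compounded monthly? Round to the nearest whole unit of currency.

i = 0.114/12 = 0.0095 per month; n = 15·12 = 180.
PV = PMT · [1 − (1+i)^(−n)] / i = 2250 · 86.070364 = 193,658.3185

C$193,658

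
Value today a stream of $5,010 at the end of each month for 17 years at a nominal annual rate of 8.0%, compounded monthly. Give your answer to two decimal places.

i = 0.08/12 = 0.00666667 per month; n = 17·12 = 204.
PV = PMT · [1 − (1+i)^(−n)] / i = 5010 · 111.326733 = 557,746.9336

$557,746.93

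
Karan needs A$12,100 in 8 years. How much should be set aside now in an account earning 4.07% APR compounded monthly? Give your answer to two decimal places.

A$8,742.15

With 12 periods per year: i = 0.00339167, n = 96.
PV = FV·(1+i)^(−n) = 12,100 × 0.722492 = 8,742.1519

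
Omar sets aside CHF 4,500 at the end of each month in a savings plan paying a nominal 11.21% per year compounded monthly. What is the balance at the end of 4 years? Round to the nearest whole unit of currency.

Periodic rate i = 0.1121/12 = 0.00934167; n = 4 × 12 = 48 periods.
Accumulation factor s(48|0.00934167) = 60.219355; FV = 4500 × 60.219355 = 270,987.0964

CHF 270,987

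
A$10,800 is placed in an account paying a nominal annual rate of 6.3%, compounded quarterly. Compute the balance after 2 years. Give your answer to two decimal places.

Periodic rate i = 0.063/4 = 0.01575; n = 2 × 4 = 8 periods.
10,800 × (1+0.01575)^8 = 10,800 × 1.133169 = 12,238.2242

A$12,238.22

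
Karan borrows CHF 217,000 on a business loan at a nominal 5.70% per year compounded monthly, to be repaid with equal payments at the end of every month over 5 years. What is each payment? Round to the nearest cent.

CHF 4,165.01

i = 0.057/12 = 0.00475 per month; n = 5·12 = 60.
Annuity-PV factor = 52.100665; PMT = 217000 / 52.100665 = 4,165.0140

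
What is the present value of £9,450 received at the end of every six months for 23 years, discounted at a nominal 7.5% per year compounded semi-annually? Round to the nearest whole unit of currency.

Periodic rate i = 0.075/2 = 0.0375; n = 23 × 2 = 46 periods.
PV = 9450 × [1 − (1+0.0375)^(−46)] / 0.0375 = 9450 × 21.763057 = 205,660.8895

£205,661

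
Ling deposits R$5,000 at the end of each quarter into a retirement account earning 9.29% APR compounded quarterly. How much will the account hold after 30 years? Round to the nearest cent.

Periodic rate i = 0.0929/4 = 0.023225; n = 30 × 4 = 120 periods.
Accumulation factor s(120|0.023225) = 633.931588; FV = 5000 × 633.931588 = 3,169,657.9390

R$3,169,657.94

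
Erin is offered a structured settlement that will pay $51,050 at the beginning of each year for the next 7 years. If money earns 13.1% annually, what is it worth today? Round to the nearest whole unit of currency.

$254,558

PV = PMT · [1 − (1+i)^(−n)] / i × (1+i) = 51050 · 4.986442 = 254,557.8850
(annuity-due: payments at period start, so ×(1+i).)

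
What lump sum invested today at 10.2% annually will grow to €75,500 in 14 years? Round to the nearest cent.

PV = 75,500 / (1 + 0.102)^14 = 75,500 / 3.895313 = 19,382.2695

€19,382.27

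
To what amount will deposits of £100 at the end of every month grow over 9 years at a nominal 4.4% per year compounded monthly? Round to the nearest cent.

With 12 periods per year: i = 0.00366667, n = 108.
FV = PMT · [(1+i)^n − 1] / i = 100 · 132.216435 = 13,221.6435

£13,221.64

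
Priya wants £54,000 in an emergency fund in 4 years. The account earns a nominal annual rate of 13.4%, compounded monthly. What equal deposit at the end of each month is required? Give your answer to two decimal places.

With 12 periods per year: i = 0.0111667, n = 48.
FV-annuity factor = 63.052559; PMT = 54000 / 63.052559 = 856.4284

£856.43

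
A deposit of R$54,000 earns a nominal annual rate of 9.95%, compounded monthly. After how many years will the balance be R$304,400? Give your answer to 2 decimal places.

17.45 years

Periodic rate i = 0.0995/12 = 0.00829167.
n = ln(304400/54000) / ln(1+0.00829167) = ln(5.63704) / 0.008257 = 209.4293 months
= 209.4293/12 years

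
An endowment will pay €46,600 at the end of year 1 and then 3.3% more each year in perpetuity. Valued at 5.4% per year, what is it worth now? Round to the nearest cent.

€2,219,047.62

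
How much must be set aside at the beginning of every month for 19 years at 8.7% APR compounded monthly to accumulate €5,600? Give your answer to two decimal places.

With 12 periods per year: i = 0.00725, n = 228.
FV-annuity factor × (1+i) = 582.339534; PMT = 5600 / 582.339534 = 9.6164

€9.62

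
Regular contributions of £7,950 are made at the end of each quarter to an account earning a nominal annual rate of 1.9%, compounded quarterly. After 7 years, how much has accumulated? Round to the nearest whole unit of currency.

£237,480

With 4 periods per year: i = 0.00475, n = 28.
FV = PMT · [(1+i)^n − 1] / i = 7950 · 29.871660 = 237,479.6974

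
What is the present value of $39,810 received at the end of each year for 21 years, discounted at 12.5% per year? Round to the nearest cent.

$291,634.02

PV = PMT · [1 − (1+i)^(−n)] / i = 39810 · 7.325647 = 291,634.0243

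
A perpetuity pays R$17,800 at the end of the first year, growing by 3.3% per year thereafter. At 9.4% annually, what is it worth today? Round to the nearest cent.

PV = PMT / (i − g) = 17800 / (0.094 − 0.033) = 17800 / 0.061000 = 291,803.2787

R$291,803.28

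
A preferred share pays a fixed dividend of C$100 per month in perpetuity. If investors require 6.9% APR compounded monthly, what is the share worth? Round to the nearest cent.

C$17,391.30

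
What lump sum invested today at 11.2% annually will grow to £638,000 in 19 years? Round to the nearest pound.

PV = FV·(1+i)^(−n) = 638,000 × 0.133048 = 84,884.7592

£84,885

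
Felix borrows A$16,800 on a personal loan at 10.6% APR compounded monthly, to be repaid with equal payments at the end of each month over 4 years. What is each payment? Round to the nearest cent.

A$430.95

i = 0.106/12 = 0.00883333 per month; n = 4·12 = 48.
PMT = 16800 / ( [1 − (1+0.00883333)^(−48)] / 0.00883333 ) = 16800 / 38.983770 = 430.9486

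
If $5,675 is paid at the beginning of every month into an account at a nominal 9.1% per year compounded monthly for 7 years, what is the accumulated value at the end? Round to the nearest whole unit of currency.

With 12 periods per year: i = 0.00758333, n = 84.
FV = PMT · [(1+i)^n − 1] / i × (1+i) = 5675 · 117.755915 = 668,264.8199
(annuity-due: payments at period start, so ×(1+i).)

$668,265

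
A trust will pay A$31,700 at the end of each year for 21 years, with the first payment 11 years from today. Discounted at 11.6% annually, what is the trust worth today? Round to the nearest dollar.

A$82,093

PV at t=10 (ordinary 21-year annuity): 31700 × a(21|0.116) = 31700 × 7.760501 = 246,007.8683
Discount back 10 years: 246,007.8683 × (1+0.116)^(−10) = 246,007.8683 × 0.333701 = 82,093.1748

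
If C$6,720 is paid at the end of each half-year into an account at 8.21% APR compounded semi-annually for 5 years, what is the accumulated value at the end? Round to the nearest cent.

With 2 periods per year: i = 0.04105, n = 10.
Accumulation factor s(10|0.04105) = 12.064729; FV = 6720 × 12.064729 = 81,074.9813

C$81,074.98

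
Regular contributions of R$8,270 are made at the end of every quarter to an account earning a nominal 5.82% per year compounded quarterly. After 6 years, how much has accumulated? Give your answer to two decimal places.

With 4 periods per year: i = 0.01455, n = 24.
FV = PMT · [(1+i)^n − 1] / i = 8270 · 28.479013 = 235,521.4369

R$235,521.44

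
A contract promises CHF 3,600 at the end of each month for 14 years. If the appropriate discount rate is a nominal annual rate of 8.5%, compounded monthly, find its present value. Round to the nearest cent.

i = 0.085/12 = 0.00708333 per month; n = 14·12 = 168.
PV = PMT · [1 − (1+i)^(−n)] / i = 3600 · 98.047046 = 352,969.3673

CHF 352,969.37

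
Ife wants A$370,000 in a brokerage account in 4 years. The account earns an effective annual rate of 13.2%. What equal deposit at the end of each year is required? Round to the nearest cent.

FV-annuity factor = 4.863996; PMT = 370000 / 4.863996 = 76,069.1420

A$76,069.14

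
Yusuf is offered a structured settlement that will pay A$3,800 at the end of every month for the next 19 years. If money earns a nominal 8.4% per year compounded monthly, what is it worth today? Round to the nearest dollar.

A$432,203

Periodic rate i = 0.084/12 = 0.007; n = 19 × 12 = 228 periods.
Annuity factor a(228|0.007) = 113.737726; PV = 3800 × 113.737726 = 432,203.3588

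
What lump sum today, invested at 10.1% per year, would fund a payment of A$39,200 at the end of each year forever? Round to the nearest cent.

PV = PMT / i = 39200 / 0.101 = 388,118.8119

A$388,118.81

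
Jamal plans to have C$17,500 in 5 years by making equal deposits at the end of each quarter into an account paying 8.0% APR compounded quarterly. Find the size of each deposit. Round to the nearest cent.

i = 0.08/4 = 0.02 per quarter; n = 5·4 = 20.
PMT = 17500 / ( [(1+0.02)^20 − 1] / 0.02 ) = 17500 / 24.297370 = 720.2426

C$720.24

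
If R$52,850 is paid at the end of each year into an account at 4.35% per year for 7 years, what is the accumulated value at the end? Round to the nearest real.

R$421,885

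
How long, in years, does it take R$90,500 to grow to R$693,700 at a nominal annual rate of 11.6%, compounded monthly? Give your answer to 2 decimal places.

17.64 years

Periodic rate i = 0.116/12 = 0.00966667.
(1+i)^n = 693700/90500 = 7.66519, so n = ln 7.66519 / ln 1.00967 = 211.7088 months
= 211.7088/12 years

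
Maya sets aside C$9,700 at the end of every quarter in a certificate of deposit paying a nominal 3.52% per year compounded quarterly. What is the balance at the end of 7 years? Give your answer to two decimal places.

With 4 periods per year: i = 0.0088, n = 28.
FV = PMT · [(1+i)^n − 1] / i = 9700 · 31.594656 = 306,468.1671

C$306,468.17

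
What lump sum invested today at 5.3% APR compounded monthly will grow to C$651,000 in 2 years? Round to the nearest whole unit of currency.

With 12 periods per year: i = 0.00441667, n = 24.
PV = FV·(1+i)^(−n) = 651,000 × 0.899635 = 585,662.1214

C$585,662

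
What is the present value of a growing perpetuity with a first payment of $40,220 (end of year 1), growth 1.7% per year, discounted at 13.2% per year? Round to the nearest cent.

$349,739.13

PV = PMT / (i − g) = 40220 / (0.132 − 0.017) = 40220 / 0.115000 = 349,739.1304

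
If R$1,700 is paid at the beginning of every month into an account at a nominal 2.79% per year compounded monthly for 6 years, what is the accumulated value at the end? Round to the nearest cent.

R$133,382.75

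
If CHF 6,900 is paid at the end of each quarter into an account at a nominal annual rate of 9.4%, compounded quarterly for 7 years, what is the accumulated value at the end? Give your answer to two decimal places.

CHF 269,036.37

Periodic rate i = 0.094/4 = 0.0235; n = 7 × 4 = 28 periods.
FV = 6900 × [(1+0.0235)^28 − 1] / 0.0235 = 6900 × 38.990779 = 269,036.3747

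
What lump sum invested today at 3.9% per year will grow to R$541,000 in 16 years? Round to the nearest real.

PV = 541,000 / (1 + 0.039)^16 = 541,000 / 1.844373 = 293,324.6115

R$293,325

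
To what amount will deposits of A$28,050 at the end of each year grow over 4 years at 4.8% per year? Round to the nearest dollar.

A$120,540

Accumulation factor s(4|0.048) = 4.297327; FV = 28050 × 4.297327 = 120,540.0109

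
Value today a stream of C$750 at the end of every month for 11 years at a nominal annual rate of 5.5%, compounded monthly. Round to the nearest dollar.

With 12 periods per year: i = 0.00458333, n = 132.
PV = 750 × [1 − (1+0.00458333)^(−132)] / 0.00458333 = 750 × 98.873509 = 74,155.1314

C$74,155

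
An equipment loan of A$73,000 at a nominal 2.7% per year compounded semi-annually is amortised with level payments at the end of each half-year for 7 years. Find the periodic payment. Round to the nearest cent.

With 2 periods per year: i = 0.0135, n = 14.
PMT = 73000 / ( [1 − (1+0.0135)^(−14)] / 0.0135 ) = 73000 / 12.678977 = 5,757.5622

A$5,757.56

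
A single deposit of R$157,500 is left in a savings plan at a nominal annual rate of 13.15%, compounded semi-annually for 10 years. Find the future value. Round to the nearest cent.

R$562,843.15

Periodic rate i = 0.1315/2 = 0.06575; n = 10 × 2 = 20 periods.
157,500 × (1+0.06575)^20 = 157,500 × 3.573607 = 562,843.1494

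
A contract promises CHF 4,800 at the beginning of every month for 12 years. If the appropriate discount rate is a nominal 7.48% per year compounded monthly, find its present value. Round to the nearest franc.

CHF 458,184

Periodic rate i = 0.0748/12 = 0.00623333; n = 12 × 12 = 144 periods.
Annuity factor a(144|0.00623333) × (1+i) = 95.454912; PV = 4800 × 95.454912 = 458,183.5789
(Beginning-of-period payments → annuity-due factor ×(1+i).)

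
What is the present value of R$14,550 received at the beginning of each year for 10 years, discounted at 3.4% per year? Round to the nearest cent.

R$125,753.86

PV = 14550 × [1 − (1+0.034)^(−10)] / 0.034 × (1+i) = 14550 × 8.642877 = 125,753.8640
(Beginning-of-period payments → annuity-due factor ×(1+i).)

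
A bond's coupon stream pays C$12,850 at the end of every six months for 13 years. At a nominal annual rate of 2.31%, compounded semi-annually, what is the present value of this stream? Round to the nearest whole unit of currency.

i = 0.0231/2 = 0.01155 per half-year; n = 13·2 = 26.
PV = 12850 × [1 − (1+0.01155)^(−26)] / 0.01155 = 12850 × 22.348773 = 287,181.7386

C$287,182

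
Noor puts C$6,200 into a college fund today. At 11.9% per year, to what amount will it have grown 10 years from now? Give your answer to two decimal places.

C$19,085.02

FV = PV·(1+i)^n = 6,200 × 3.078229 = 19,085.0172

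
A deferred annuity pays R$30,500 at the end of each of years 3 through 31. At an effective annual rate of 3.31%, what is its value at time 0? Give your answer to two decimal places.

PV at t=2 (ordinary 29-year annuity): 30500 × a(29|0.0331) = 30500 × 18.461327 = 563,070.4847
Discount back 2 years: 563,070.4847 × (1+0.0331)^(−2) = 563,070.4847 × 0.936948 = 527,567.5075

R$527,567.51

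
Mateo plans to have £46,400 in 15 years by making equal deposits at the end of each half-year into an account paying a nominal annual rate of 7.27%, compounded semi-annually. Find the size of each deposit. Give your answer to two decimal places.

With 2 periods per year: i = 0.03635, n = 30.
FV-annuity factor = 52.784801; PMT = 46400 / 52.784801 = 879.0409

£879.04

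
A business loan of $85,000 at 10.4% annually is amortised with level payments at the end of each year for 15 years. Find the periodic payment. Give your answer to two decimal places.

Annuity-PV factor = 7.435515; PMT = 85000 / 7.435515 = 11,431.6227

$11,431.62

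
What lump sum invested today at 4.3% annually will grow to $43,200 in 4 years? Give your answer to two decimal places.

$36,504.51

PV = 43,200 / (1 + 0.043)^4 = 43,200 / 1.183415 = 36,504.5091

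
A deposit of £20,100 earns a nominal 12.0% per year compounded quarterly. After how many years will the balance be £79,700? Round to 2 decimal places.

Periodic rate i = 0.12/4 = 0.03.
n = ln(79700/20100) / ln(1+0.03) = ln(3.96517) / 0.029559 = 46.6037 quarters
= 46.6037/4 years

11.65 years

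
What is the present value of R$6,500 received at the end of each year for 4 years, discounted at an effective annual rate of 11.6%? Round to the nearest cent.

R$19,910.25

Annuity factor a(4|0.116) = 3.063116; PV = 6500 × 3.063116 = 19,910.2536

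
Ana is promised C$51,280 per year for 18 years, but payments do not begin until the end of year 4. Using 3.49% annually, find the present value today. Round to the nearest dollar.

Value one period before first payment (t=3): 51280 × [1 − (1+0.0349)^(−18)] / 0.0349 = 51280 × 13.200622 = 676,927.9145
Discount back 3 years: 676,927.9145 × (1+0.0349)^(−3) = 676,927.9145 × 0.902204 = 610,727.2000

C$610,727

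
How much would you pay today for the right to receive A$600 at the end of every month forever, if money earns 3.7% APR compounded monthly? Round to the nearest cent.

A$194,594.59

Periodic rate i = 0.037/12 = 0.00308333.
PV = C/r = 600/0.00308333 = 194,594.5946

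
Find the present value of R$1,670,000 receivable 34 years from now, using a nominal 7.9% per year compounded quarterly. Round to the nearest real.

R$116,835

Periodic rate i = 0.079/4 = 0.01975; n = 34 × 4 = 136 periods.
Discount factor = (1+0.01975)^(−136) = 0.069961; PV = 1,670,000 × 0.069961 = 116,834.5711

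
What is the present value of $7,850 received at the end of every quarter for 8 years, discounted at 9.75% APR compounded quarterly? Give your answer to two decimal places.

With 4 periods per year: i = 0.024375, n = 32.
PV = 7850 × [1 − (1+0.024375)^(−32)] / 0.024375 = 7850 × 22.042490 = 173,033.5453

$173,033.55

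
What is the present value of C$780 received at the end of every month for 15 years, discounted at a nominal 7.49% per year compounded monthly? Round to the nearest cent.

C$84,192.88

Periodic rate i = 0.0749/12 = 0.00624167; n = 15 × 12 = 180 periods.
PV = 780 × [1 − (1+0.00624167)^(−180)] / 0.00624167 = 780 × 107.939584 = 84,192.8754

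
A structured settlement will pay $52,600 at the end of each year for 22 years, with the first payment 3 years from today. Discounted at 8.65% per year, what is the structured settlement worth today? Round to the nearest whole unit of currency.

PV at t=2 (ordinary 22-year annuity): 52600 × a(22|0.0865) = 52600 × 9.697192 = 510,072.2905
Discount back 2 years: 510,072.2905 × (1+0.0865)^(−2) = 510,072.2905 × 0.847111 = 432,088.0645

$432,088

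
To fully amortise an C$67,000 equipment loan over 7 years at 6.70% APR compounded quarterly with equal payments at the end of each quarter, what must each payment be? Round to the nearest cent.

i = 0.067/4 = 0.01675 per quarter; n = 7·4 = 28.
PMT = 67000 / ( [1 − (1+0.01675)^(−28)] / 0.01675 ) = 67000 / 22.205218 = 3,017.3088

C$3,017.31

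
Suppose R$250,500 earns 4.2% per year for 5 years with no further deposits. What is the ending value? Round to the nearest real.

R$307,713

FV = PV·(1+i)^n = 250,500 × 1.228397 = 307,713.3406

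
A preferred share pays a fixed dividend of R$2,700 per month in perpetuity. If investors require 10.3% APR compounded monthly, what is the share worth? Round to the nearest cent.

Periodic rate i = 0.103/12 = 0.00858333.
PV = PMT / i = 2700 / 0.00858333 = 314,563.1068

R$314,563.11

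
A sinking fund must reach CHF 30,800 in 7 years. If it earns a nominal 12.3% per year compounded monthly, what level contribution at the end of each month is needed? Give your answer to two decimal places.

i = 0.123/12 = 0.01025 per month; n = 7·12 = 84.
PMT = 30800 / ( [(1+0.01025)^84 − 1] / 0.01025 ) = 30800 / 132.212715 = 232.9579

CHF 232.96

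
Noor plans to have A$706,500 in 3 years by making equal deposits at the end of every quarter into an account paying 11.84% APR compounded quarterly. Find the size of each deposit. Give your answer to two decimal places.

A$49,894.69

Periodic rate i = 0.1184/4 = 0.0296; n = 3 × 4 = 12 periods.
PMT = 706500 / ( [(1+0.0296)^12 − 1] / 0.0296 ) = 706500 / 14.159822 = 49,894.6942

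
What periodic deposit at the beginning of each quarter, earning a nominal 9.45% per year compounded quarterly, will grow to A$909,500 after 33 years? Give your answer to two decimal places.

A$1,008.84

i = 0.0945/4 = 0.023625 per quarter; n = 33·4 = 132.
FV-annuity factor × (1+i) = 901.528275; PMT = 909500 / 901.528275 = 1,008.8425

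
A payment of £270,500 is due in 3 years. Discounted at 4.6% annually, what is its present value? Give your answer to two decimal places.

£236,359.04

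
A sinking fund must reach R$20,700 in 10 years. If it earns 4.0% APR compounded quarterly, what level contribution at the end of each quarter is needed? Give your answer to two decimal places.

Periodic rate i = 0.04/4 = 0.01; n = 10 × 4 = 40 periods.
PMT = 20700 / ( [(1+0.01)^40 − 1] / 0.01 ) = 20700 / 48.886373 = 423.4309

R$423.43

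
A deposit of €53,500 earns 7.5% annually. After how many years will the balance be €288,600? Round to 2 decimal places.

23.30 years

n = ln(288600/53500) / ln(1+0.075) = ln(5.39439) / 0.072321 = 23.3040 years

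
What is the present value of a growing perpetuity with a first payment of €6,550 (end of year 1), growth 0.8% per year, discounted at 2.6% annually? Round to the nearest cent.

PV = D₁/(r − g) = 6550/(0.026 − 0.008) = 363,888.8889

€363,888.89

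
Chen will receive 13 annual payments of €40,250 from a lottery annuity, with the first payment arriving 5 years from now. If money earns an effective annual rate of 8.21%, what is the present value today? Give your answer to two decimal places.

€229,366.73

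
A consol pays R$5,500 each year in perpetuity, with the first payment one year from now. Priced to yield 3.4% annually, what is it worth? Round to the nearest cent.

PV = PMT / i = 5500 / 0.034 = 161,764.7059

R$161,764.71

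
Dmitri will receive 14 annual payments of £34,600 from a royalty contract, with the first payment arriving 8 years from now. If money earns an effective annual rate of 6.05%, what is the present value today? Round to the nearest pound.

PV at t=7 (ordinary 14-year annuity): 34600 × a(14|0.0605) = 34600 × 9.266274 = 320,613.0843
PV₀ = 320,613.0843 / (1+0.0605)^7 = 320,613.0843 / 1.508602 = 212,523.2908

£212,523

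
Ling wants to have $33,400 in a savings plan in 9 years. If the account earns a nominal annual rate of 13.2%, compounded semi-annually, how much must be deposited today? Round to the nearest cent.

$10,571.02

With 2 periods per year: i = 0.066, n = 18.
PV = 33,400 / (1 + 0.066)^18 = 33,400 / 3.159582 = 10,571.0173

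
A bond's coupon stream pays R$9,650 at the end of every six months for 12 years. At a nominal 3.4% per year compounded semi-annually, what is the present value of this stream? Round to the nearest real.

With 2 periods per year: i = 0.017, n = 24.
PV = PMT · [1 − (1+i)^(−n)] / i = 9650 · 19.572757 = 188,877.1043

R$188,877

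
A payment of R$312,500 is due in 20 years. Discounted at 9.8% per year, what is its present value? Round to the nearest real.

PV = FV·(1+i)^(−n) = 312,500 × 0.154153 = 48,172.9475

R$48,173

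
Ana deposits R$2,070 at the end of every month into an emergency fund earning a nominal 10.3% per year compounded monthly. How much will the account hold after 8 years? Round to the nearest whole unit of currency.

R$306,665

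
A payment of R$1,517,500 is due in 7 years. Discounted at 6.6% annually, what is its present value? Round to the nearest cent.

Discount factor = (1+0.066)^(−7) = 0.639292; PV = 1,517,500 × 0.639292 = 970,126.2743

R$970,126.27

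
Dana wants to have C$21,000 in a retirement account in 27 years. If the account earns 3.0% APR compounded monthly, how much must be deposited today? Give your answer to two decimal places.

With 12 periods per year: i = 0.0025, n = 324.
Discount factor = (1+0.0025)^(−324) = 0.445308; PV = 21,000 × 0.445308 = 9,351.4672

C$9,351.47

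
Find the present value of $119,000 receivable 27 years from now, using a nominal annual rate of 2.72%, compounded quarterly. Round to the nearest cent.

$57,237.50

i = 0.0272/4 = 0.0068 per quarter; n = 27·4 = 108.
PV = FV·(1+i)^(−n) = 119,000 × 0.480987 = 57,237.4950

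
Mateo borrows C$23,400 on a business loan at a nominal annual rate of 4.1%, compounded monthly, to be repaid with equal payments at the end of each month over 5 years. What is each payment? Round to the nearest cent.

C$432.00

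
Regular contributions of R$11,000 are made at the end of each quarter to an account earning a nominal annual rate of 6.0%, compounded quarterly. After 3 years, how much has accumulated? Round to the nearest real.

R$143,453

i = 0.06/4 = 0.015 per quarter; n = 3·4 = 12.
FV = 11000 × [(1+0.015)^12 − 1] / 0.015 = 11000 × 13.041211 = 143,453.3257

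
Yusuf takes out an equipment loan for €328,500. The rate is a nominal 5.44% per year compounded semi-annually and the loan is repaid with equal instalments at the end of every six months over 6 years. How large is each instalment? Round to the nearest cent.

€32,452.61

i = 0.0544/2 = 0.0272 per half-year; n = 6·2 = 12.
Annuity-PV factor = 10.122452; PMT = 328500 / 10.122452 = 32,452.6122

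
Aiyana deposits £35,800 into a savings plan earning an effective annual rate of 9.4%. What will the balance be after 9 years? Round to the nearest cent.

£80,359.81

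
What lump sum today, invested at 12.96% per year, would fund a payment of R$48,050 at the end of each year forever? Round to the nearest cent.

R$370,756.17

PV = C/r = 48050/0.1296 = 370,756.1728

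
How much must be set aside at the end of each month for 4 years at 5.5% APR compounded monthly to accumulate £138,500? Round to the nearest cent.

£2,586.23

i = 0.055/12 = 0.00458333 per month; n = 4·12 = 48.
PMT = 138500 / ( [(1+0.00458333)^48 − 1] / 0.00458333 ) = 138500 / 53.552852 = 2,586.2302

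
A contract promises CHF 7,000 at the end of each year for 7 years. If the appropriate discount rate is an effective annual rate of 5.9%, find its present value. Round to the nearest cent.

PV = PMT · [1 − (1+i)^(−n)] / i = 7000 · 5.602278 = 39,215.9433

CHF 39,215.94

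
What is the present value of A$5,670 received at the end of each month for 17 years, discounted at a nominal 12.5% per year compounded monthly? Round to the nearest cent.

A$478,591.75

Periodic rate i = 0.125/12 = 0.0104167; n = 17 × 12 = 204 periods.
PV = PMT · [1 − (1+i)^(−n)] / i = 5670 · 84.407717 = 478,591.7542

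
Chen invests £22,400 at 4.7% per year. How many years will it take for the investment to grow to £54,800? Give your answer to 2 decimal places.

19.48 years

n = ln(54800/22400) / ln(1+0.047) = ln(2.44643) / 0.045929 = 19.4786 years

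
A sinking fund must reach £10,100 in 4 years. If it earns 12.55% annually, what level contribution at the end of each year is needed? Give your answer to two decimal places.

FV-annuity factor = 4.817978; PMT = 10100 / 4.817978 = 2,096.3152

£2,096.32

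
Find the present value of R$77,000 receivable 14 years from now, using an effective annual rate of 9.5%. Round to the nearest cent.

R$21,611.91

PV = 77,000 / (1 + 0.095)^14 = 77,000 / 3.562851 = 21,611.9053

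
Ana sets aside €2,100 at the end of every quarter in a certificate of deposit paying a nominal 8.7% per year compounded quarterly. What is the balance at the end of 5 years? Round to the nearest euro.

With 4 periods per year: i = 0.02175, n = 20.
FV = PMT · [(1+i)^n − 1] / i = 2100 · 24.725309 = 51,923.1484

€51,923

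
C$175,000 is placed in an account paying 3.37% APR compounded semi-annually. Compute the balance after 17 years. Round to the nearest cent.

C$308,867.64

i = 0.0337/2 = 0.01685 per half-year; n = 17·2 = 34.
FV = PV·(1+i)^n = 175,000 × 1.764958 = 308,867.6398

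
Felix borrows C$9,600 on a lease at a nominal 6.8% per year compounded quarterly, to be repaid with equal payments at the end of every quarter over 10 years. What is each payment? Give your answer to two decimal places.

C$332.74

With 4 periods per year: i = 0.017, n = 40.
Annuity-PV factor = 28.851720; PMT = 9600 / 28.851720 = 332.7358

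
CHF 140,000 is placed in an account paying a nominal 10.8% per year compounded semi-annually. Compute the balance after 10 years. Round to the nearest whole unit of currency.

CHF 400,812

Periodic rate i = 0.108/2 = 0.054; n = 10 × 2 = 20 periods.
FV = PV·(1+i)^n = 140,000 × 2.862940 = 400,811.5734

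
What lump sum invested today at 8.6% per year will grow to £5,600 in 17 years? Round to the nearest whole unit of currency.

£1,377

PV = FV·(1+i)^(−n) = 5,600 × 0.245976 = 1,377.4663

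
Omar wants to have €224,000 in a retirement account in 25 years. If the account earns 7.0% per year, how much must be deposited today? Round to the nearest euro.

PV = FV·(1+i)^(−n) = 224,000 × 0.184249 = 41,271.8158

€41,272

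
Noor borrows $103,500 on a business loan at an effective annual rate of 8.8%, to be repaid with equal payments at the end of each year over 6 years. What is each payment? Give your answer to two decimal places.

Annuity-PV factor = 4.512794; PMT = 103500 / 4.512794 = 22,934.7923

$22,934.79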